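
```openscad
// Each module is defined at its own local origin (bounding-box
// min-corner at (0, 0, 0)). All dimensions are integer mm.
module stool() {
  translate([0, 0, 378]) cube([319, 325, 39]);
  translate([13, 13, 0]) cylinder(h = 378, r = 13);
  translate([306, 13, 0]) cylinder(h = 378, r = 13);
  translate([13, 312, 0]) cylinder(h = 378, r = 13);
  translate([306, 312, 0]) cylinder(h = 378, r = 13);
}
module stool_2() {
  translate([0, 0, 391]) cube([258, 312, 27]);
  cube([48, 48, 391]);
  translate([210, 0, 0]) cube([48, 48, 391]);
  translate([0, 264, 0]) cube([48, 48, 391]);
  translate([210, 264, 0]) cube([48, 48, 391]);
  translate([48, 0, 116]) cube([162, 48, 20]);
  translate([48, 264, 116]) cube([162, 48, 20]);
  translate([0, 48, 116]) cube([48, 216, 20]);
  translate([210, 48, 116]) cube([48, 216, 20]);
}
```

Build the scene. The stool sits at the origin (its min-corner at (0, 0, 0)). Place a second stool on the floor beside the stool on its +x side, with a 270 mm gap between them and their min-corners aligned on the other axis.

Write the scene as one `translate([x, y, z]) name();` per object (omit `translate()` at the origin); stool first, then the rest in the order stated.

stool();
translate([589, 0, 0]) stool_2();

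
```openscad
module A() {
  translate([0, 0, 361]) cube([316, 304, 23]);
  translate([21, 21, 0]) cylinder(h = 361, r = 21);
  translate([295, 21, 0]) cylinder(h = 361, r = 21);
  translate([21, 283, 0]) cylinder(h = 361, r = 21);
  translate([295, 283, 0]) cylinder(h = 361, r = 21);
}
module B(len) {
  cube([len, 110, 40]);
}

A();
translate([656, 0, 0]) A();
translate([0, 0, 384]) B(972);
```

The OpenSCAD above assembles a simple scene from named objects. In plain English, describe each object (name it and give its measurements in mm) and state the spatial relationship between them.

A is a four-legged stool. The seat is 316×304 mm, 23 mm thick, top at z = 384 mm. It stands on four round legs, each 42 mm in diameter, from z = 0 to the seat underside, each leg's axis is inset half a diameter from the nearest pair of seat edges (so the leg's bounding box is flush with the corner).

B is a rectangular beam 972 mm long (x), 110 mm deep (y), 40 mm thick (z).

The beam spans the tops of two stools placed 340 mm apart, resting at z = 384 mm.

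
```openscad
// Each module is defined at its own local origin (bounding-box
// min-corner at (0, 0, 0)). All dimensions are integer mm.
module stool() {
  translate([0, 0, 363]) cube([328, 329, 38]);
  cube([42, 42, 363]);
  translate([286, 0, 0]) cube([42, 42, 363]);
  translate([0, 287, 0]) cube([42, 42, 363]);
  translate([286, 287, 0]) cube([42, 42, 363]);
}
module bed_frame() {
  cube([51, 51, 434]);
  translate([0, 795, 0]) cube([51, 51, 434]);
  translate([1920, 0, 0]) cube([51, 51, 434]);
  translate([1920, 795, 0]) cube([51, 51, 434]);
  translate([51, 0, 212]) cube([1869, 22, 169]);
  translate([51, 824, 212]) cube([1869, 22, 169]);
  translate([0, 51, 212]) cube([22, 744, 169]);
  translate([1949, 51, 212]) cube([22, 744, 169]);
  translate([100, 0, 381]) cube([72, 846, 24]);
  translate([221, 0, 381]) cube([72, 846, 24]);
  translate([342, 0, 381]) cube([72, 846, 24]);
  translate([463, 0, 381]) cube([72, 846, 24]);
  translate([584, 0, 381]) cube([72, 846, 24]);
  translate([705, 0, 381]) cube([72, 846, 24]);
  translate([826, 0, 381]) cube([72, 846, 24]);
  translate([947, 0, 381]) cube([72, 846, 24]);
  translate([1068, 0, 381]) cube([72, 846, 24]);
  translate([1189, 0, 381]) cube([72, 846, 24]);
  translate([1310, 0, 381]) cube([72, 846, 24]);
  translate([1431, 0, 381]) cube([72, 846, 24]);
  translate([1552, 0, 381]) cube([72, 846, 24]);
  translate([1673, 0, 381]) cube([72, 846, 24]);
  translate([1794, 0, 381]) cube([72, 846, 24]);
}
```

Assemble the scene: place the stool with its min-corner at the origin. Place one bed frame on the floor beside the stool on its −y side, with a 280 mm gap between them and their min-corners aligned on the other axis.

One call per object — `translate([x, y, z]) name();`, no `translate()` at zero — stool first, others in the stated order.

stool();
translate([0, -1126, 0]) bed_frame();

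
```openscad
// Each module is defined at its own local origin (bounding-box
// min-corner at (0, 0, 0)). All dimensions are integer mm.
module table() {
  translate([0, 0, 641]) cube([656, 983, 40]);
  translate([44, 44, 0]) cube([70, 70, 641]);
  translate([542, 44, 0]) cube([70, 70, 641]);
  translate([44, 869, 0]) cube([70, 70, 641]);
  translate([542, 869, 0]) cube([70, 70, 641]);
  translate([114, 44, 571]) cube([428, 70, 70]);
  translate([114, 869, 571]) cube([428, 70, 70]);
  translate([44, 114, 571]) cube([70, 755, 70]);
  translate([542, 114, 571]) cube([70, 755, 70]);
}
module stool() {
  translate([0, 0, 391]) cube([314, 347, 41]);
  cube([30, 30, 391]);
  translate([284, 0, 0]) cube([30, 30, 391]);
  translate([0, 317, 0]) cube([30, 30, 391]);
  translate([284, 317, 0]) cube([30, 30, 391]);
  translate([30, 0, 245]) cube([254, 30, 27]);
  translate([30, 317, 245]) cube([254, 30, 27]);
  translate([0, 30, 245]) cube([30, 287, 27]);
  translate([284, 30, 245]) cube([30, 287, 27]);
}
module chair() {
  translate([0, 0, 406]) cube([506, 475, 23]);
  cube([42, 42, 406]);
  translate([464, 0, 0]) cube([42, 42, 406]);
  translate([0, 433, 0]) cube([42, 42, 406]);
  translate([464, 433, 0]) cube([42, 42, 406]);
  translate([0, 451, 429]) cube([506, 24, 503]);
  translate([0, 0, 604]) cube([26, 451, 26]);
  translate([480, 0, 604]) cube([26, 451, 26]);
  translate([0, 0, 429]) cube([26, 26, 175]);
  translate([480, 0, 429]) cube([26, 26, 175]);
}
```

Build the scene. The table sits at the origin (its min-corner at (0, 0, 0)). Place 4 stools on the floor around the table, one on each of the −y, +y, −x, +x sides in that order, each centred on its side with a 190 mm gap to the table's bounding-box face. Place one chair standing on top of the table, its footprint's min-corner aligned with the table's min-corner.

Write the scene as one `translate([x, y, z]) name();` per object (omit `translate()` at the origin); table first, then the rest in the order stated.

table();
translate([171, -537, 0]) stool();
translate([171, 1173, 0]) stool();
translate([-504, 318, 0]) stool();
translate([846, 318, 0]) stool();
translate([0, 0, 681]) chair();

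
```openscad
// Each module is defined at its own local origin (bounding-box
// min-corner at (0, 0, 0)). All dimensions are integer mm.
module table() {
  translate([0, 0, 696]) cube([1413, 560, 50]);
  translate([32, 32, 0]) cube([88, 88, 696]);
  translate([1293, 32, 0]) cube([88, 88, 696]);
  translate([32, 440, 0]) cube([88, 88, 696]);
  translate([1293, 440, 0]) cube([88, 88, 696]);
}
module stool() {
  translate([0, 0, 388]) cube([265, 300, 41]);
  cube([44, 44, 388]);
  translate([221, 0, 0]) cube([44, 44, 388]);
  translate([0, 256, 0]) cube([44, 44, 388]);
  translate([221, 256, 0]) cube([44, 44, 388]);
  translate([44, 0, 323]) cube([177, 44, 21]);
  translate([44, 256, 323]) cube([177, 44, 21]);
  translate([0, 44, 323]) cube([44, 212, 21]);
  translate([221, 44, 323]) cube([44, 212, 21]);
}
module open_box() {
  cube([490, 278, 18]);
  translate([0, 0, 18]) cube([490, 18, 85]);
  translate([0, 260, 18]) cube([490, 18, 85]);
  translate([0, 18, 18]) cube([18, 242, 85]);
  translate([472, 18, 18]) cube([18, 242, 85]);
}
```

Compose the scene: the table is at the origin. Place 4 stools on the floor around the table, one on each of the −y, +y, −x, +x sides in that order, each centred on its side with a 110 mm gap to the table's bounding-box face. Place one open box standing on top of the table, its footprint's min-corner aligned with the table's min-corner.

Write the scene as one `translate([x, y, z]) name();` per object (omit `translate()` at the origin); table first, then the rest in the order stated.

table();
translate([574, -410, 0]) stool();
translate([574, 670, 0]) stool();
translate([-375, 130, 0]) stool();
translate([1523, 130, 0]) stool();
translate([0, 0, 746]) open_box();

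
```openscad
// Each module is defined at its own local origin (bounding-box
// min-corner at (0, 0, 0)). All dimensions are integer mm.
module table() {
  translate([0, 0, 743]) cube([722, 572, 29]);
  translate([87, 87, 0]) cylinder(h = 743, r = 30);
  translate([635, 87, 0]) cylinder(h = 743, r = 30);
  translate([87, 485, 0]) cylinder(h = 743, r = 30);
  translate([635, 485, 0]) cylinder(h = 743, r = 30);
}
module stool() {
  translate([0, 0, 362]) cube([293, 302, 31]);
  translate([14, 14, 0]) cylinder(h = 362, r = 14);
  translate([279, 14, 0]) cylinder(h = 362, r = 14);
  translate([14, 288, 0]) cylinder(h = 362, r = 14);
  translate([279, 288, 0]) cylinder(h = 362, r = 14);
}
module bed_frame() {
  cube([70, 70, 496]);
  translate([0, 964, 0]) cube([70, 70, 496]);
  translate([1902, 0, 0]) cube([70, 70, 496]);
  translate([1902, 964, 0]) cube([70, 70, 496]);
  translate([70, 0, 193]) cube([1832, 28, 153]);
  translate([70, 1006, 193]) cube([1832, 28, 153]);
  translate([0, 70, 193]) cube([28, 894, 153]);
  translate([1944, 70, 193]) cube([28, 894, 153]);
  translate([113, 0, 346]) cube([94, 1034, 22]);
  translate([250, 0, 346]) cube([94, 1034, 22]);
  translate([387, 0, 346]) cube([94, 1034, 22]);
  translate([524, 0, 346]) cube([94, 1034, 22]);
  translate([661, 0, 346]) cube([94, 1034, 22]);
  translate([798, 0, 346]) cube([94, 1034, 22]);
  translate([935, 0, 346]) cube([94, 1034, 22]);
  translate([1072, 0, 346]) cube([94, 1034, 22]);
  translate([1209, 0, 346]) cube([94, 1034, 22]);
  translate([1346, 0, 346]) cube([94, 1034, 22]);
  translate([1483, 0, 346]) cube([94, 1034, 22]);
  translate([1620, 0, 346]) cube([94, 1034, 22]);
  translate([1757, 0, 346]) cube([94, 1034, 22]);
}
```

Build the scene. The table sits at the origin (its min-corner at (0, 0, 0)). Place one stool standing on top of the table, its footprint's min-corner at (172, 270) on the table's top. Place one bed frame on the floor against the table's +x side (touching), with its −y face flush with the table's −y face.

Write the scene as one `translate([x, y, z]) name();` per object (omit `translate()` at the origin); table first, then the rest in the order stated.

table();
translate([172, 270, 772]) stool();
translate([722, 0, 0]) bed_frame();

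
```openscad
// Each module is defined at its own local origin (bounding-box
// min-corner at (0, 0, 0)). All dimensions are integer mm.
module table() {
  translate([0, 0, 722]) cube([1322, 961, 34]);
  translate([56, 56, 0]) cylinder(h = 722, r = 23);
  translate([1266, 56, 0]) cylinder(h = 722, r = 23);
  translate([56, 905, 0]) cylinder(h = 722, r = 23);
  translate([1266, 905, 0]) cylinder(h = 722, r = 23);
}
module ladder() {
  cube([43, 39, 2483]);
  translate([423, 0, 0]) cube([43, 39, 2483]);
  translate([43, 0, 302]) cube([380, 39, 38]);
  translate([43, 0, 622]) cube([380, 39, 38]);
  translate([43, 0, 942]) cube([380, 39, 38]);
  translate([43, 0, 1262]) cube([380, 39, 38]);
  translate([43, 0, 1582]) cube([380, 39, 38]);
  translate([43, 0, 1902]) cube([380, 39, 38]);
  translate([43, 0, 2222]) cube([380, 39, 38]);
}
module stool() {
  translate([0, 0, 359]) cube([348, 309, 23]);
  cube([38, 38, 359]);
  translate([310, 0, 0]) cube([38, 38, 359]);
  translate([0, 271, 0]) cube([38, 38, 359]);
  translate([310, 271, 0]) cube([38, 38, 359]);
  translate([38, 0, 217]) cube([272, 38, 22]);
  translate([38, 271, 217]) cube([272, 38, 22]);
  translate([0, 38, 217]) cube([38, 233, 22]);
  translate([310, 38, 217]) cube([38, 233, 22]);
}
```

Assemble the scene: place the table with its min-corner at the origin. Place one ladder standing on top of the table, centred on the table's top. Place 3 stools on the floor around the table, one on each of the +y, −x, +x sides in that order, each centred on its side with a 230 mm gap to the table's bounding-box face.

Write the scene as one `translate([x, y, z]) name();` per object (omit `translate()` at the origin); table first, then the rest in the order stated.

table();
translate([428, 461, 756]) ladder();
translate([487, 1191, 0]) stool();
translate([-578, 326, 0]) stool();
translate([1552, 326, 0]) stool();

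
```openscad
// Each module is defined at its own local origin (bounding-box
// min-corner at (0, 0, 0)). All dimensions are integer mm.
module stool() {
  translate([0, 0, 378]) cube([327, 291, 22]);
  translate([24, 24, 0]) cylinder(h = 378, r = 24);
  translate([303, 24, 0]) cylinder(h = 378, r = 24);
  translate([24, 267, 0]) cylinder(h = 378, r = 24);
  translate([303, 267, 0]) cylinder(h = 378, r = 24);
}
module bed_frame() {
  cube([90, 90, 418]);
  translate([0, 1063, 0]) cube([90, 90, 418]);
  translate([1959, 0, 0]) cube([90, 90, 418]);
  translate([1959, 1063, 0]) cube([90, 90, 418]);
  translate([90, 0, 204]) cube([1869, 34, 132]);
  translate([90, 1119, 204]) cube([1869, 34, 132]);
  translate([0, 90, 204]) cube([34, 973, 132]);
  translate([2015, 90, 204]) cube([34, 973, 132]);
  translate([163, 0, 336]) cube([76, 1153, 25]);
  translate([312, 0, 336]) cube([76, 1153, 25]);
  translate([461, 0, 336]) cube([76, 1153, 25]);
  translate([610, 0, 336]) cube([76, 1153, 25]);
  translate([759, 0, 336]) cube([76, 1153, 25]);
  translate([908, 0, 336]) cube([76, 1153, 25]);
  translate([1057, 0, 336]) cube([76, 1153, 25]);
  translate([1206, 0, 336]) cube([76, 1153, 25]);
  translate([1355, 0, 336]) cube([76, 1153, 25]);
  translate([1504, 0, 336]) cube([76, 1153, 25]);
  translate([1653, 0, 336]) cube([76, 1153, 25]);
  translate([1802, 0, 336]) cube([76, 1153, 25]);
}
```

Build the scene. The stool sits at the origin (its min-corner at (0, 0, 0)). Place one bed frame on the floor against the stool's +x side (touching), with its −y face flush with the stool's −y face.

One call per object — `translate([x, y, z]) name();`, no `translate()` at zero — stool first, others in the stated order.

stool();
translate([327, 0, 0]) bed_frame();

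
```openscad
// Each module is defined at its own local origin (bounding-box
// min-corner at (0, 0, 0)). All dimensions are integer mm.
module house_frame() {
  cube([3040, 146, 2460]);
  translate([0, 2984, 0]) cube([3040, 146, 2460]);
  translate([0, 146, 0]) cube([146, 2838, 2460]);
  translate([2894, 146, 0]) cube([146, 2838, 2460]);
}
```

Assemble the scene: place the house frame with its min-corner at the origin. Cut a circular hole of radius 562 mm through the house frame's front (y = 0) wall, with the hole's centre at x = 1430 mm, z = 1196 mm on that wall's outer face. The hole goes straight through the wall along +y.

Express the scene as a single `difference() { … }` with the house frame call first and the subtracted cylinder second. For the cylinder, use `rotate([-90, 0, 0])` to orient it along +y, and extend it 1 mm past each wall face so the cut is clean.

difference() {
  house_frame();
  translate([1430, -1, 1196]) rotate([-90, 0, 0]) cylinder(h = 148, r = 562);
}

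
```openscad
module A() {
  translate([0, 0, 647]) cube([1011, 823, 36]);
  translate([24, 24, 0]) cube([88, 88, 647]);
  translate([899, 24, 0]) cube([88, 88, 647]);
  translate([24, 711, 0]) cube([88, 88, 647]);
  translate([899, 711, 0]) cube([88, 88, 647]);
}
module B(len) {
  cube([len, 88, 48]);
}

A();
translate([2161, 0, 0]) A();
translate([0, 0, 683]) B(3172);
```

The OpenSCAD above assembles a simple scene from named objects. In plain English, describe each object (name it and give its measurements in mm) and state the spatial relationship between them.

A is a table with a 1011×823 mm rectangular top, 36 mm thick, top surface at z = 683 mm, supported by four 88×88 mm square legs, each inset 24 mm from the nearest pair of top edges, running from the floor.

B is a rectangular beam 3172 mm long (x), 88 mm deep (y), 48 mm thick (z).

The beam spans the tops of two tables placed 1150 mm apart, resting at z = 683 mm.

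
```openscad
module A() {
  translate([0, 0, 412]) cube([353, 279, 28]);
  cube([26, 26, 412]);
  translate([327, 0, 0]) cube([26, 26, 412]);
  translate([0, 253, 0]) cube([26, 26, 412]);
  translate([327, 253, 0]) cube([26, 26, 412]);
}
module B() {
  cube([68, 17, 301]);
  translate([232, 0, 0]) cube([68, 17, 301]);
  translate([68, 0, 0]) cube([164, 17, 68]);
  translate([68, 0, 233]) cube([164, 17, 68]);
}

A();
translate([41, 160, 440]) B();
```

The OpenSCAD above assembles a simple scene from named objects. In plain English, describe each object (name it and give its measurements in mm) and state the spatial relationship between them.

A is a four-legged stool. The seat is a 353×279×28 mm slab whose top surface is at z = 440 mm; four square legs, each 26×26 mm in cross-section, run from the floor (z = 0) to the underside of the seat, each flush with a corner of the seat.

B is a rectangular picture frame lying in the x–z plane (depth along y). The opening is 164 mm wide (x) by 165 mm tall (z), surrounded by a border 68 mm wide on all four sides. The frame is 17 mm deep and is made of two full-height vertical stiles with two horizontal rails fitted between them.

The picture frame is on top of the stool.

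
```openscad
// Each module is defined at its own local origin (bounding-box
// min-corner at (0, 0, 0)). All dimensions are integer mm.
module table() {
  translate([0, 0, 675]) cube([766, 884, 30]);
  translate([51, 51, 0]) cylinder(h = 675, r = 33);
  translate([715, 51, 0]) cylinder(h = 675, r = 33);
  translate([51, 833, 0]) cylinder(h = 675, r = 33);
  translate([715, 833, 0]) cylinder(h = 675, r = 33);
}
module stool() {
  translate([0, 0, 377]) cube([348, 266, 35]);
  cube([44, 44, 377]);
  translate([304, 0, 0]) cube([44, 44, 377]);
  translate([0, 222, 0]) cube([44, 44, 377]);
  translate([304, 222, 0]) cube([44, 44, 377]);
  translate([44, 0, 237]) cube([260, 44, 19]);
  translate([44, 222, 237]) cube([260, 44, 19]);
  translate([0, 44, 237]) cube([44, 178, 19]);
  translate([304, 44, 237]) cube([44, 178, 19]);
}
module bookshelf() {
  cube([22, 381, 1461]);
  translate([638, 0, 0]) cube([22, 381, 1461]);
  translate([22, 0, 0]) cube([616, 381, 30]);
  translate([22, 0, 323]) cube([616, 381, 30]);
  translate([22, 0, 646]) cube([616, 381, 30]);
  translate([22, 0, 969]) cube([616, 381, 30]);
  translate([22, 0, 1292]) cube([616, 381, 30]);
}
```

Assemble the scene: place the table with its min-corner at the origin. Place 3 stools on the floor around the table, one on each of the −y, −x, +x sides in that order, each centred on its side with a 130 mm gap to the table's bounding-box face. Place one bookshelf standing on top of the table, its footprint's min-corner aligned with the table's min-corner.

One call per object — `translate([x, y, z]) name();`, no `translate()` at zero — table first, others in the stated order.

table();
translate([209, -396, 0]) stool();
translate([-478, 309, 0]) stool();
translate([896, 309, 0]) stool();
translate([0, 0, 705]) bookshelf();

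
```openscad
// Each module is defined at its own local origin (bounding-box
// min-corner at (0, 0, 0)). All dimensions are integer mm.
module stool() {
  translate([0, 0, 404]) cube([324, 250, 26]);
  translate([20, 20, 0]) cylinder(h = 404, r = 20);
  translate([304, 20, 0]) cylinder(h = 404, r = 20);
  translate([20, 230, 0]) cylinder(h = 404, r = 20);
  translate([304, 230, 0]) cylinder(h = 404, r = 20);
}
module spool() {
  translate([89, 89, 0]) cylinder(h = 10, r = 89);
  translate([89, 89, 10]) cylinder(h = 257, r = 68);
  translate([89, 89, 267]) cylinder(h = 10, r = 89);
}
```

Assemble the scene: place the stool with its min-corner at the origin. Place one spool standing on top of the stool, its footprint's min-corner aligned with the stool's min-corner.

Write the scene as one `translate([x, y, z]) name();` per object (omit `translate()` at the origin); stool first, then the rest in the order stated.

stool();
translate([0, 0, 430]) spool();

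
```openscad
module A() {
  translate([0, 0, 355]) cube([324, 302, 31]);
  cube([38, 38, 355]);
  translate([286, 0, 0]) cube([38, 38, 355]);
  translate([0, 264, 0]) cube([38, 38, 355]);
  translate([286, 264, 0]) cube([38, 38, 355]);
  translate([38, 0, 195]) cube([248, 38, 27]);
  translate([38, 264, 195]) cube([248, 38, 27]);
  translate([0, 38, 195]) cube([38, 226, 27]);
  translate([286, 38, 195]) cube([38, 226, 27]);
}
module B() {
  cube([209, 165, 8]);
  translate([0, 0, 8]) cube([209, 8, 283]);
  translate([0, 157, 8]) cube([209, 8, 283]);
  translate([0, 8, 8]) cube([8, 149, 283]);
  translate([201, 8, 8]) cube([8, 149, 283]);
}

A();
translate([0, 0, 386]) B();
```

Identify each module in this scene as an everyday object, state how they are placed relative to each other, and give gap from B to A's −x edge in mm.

A is a stool. B is an open box. The open box is on top of the stool. The gap from the open box to the stool's −x edge is 0 mm.

The open box's min-x is at 0; the stool's min-x is 0; gap = 0 mm.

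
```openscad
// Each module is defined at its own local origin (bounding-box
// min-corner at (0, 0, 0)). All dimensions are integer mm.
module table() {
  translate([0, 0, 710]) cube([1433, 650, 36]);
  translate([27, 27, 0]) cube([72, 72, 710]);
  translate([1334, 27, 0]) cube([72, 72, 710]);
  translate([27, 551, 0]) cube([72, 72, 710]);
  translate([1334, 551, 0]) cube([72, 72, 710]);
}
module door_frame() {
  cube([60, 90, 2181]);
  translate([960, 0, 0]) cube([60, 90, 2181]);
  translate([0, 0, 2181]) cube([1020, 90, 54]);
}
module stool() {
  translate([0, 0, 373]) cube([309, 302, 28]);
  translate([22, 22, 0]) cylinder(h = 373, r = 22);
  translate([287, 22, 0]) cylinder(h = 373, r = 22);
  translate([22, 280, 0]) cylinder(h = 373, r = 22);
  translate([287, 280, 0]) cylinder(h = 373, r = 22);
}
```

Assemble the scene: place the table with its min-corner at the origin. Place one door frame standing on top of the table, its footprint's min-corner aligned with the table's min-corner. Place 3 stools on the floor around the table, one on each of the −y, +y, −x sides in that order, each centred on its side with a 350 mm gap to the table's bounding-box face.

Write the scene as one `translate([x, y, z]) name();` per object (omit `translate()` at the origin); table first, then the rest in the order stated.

table();
translate([0, 0, 746]) door_frame();
translate([562, -652, 0]) stool();
translate([562, 1000, 0]) stool();
translate([-659, 174, 0]) stool();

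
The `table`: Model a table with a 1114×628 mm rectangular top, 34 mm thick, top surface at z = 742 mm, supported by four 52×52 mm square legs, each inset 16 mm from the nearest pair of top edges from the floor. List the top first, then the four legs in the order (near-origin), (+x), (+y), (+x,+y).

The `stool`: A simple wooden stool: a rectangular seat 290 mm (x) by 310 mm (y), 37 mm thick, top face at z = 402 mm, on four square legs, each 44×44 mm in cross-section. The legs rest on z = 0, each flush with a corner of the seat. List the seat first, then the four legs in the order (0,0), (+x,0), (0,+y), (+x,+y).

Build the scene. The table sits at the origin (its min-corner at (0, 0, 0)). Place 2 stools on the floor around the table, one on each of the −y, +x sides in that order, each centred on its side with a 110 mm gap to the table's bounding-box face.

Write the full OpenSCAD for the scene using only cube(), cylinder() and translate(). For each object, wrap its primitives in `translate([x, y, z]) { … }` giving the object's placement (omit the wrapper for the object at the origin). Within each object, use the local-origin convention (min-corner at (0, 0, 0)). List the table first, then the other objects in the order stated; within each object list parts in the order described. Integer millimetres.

translate([0, 0, 708]) cube([1114, 628, 34]);
translate([16, 16, 0]) cube([52, 52, 708]);
translate([1046, 16, 0]) cube([52, 52, 708]);
translate([16, 560, 0]) cube([52, 52, 708]);
translate([1046, 560, 0]) cube([52, 52, 708]);
translate([412, -420, 0]) {
  translate([0, 0, 365]) cube([290, 310, 37]);
  cube([44, 44, 365]);
  translate([246, 0, 0]) cube([44, 44, 365]);
  translate([0, 266, 0]) cube([44, 44, 365]);
  translate([246, 266, 0]) cube([44, 44, 365]);
}
translate([1224, 159, 0]) {
  translate([0, 0, 365]) cube([290, 310, 37]);
  cube([44, 44, 365]);
  translate([246, 0, 0]) cube([44, 44, 365]);
  translate([0, 266, 0]) cube([44, 44, 365]);
  translate([246, 266, 0]) cube([44, 44, 365]);
}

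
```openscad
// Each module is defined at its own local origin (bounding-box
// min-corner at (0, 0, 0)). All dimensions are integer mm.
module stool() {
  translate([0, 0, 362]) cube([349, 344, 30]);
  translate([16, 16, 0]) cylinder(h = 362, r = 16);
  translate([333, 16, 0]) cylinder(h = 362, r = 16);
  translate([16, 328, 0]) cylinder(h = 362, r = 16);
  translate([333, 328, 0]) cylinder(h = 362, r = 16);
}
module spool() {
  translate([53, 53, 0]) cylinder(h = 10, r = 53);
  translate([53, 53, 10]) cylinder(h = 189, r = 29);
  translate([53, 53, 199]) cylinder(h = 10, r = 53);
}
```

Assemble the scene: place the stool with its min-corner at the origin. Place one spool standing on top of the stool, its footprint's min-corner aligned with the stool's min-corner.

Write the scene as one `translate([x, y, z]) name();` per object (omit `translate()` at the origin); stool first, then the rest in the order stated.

stool();
translate([0, 0, 392]) spool();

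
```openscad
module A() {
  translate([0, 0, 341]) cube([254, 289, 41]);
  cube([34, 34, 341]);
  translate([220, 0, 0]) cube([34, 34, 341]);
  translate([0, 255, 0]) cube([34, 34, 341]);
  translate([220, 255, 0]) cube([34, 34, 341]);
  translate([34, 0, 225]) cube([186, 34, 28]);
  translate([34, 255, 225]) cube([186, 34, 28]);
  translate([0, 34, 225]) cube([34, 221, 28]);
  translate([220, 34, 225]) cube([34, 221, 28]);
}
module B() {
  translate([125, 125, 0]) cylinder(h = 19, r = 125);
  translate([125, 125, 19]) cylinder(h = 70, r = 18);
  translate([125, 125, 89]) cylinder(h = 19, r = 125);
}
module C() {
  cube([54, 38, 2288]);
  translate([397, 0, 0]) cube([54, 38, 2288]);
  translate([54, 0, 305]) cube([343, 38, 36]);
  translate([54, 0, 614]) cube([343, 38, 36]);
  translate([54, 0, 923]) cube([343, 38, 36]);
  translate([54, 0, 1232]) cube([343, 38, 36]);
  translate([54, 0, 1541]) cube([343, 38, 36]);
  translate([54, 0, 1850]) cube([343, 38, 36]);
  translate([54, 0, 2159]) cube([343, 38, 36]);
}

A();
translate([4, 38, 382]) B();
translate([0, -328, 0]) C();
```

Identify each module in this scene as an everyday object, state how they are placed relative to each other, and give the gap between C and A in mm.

The ladder's nearest face is 290 mm from the stool's −y face.

A is a stool. B is a spool. C is a ladder. The spool is on top of the stool. The ladder is on the floor beside the stool on its −y side. The gap between the ladder and the stool is 290 mm.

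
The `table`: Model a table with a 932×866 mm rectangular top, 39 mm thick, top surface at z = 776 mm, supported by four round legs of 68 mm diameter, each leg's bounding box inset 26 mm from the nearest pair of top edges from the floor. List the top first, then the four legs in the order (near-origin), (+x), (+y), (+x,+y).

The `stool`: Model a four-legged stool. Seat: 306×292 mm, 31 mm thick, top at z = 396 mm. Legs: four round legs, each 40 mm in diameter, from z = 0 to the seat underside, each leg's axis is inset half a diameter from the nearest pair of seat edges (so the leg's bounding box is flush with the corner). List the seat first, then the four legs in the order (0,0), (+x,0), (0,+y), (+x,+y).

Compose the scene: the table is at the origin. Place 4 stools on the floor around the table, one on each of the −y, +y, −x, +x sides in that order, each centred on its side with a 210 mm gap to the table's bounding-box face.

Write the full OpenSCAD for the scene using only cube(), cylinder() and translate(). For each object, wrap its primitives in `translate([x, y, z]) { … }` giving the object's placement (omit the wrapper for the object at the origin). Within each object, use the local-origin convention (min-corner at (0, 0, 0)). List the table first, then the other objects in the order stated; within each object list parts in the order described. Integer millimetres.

translate([0, 0, 737]) cube([932, 866, 39]);
translate([60, 60, 0]) cylinder(h = 737, r = 34);
translate([872, 60, 0]) cylinder(h = 737, r = 34);
translate([60, 806, 0]) cylinder(h = 737, r = 34);
translate([872, 806, 0]) cylinder(h = 737, r = 34);
translate([313, -502, 0]) {
  translate([0, 0, 365]) cube([306, 292, 31]);
  translate([20, 20, 0]) cylinder(h = 365, r = 20);
  translate([286, 20, 0]) cylinder(h = 365, r = 20);
  translate([20, 272, 0]) cylinder(h = 365, r = 20);
  translate([286, 272, 0]) cylinder(h = 365, r = 20);
}
translate([313, 1076, 0]) {
  translate([0, 0, 365]) cube([306, 292, 31]);
  translate([20, 20, 0]) cylinder(h = 365, r = 20);
  translate([286, 20, 0]) cylinder(h = 365, r = 20);
  translate([20, 272, 0]) cylinder(h = 365, r = 20);
  translate([286, 272, 0]) cylinder(h = 365, r = 20);
}
translate([-516, 287, 0]) {
  translate([0, 0, 365]) cube([306, 292, 31]);
  translate([20, 20, 0]) cylinder(h = 365, r = 20);
  translate([286, 20, 0]) cylinder(h = 365, r = 20);
  translate([20, 272, 0]) cylinder(h = 365, r = 20);
  translate([286, 272, 0]) cylinder(h = 365, r = 20);
}
translate([1142, 287, 0]) {
  translate([0, 0, 365]) cube([306, 292, 31]);
  translate([20, 20, 0]) cylinder(h = 365, r = 20);
  translate([286, 20, 0]) cylinder(h = 365, r = 20);
  translate([20, 272, 0]) cylinder(h = 365, r = 20);
  translate([286, 272, 0]) cylinder(h = 365, r = 20);
}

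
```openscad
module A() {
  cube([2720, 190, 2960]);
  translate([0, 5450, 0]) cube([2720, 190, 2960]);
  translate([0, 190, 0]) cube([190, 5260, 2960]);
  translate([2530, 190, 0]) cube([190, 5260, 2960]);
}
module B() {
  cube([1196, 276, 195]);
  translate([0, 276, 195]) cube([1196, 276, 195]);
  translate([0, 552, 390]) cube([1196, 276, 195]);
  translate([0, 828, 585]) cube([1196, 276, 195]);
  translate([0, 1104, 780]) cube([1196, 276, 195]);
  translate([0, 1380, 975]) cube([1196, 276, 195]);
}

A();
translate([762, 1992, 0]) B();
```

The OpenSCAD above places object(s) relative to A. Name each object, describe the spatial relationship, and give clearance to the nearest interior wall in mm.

A is a house frame. B is a staircase. The staircase sits inside the house frame, centred. The clearance to the nearest interior wall is 572 mm.

Clearances: x = 572, y = 1802; minimum 572 mm.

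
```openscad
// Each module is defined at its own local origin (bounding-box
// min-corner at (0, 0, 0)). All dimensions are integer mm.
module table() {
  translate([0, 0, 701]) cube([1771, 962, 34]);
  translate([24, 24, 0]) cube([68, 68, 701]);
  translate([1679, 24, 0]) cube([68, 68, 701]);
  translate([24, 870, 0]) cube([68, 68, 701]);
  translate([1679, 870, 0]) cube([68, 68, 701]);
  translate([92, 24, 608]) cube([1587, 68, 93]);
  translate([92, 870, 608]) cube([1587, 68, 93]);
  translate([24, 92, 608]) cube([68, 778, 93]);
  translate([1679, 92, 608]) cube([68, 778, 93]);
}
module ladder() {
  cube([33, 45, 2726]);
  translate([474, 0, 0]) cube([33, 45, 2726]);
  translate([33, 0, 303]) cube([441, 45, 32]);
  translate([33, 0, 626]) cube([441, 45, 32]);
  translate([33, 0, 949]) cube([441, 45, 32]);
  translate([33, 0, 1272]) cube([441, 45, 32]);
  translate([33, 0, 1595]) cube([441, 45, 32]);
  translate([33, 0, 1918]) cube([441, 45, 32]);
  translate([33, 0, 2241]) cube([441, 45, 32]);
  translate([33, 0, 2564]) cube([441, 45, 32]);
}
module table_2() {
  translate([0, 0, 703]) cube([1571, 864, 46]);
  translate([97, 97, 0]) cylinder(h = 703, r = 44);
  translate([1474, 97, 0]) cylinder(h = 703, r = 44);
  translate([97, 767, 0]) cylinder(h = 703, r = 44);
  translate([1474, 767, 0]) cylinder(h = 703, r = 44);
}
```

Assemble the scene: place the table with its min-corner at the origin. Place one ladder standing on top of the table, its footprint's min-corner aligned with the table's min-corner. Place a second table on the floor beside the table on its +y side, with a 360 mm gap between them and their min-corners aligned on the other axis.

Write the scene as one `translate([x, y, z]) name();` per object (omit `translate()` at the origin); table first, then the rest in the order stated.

table();
translate([0, 0, 735]) ladder();
translate([0, 1322, 0]) table_2();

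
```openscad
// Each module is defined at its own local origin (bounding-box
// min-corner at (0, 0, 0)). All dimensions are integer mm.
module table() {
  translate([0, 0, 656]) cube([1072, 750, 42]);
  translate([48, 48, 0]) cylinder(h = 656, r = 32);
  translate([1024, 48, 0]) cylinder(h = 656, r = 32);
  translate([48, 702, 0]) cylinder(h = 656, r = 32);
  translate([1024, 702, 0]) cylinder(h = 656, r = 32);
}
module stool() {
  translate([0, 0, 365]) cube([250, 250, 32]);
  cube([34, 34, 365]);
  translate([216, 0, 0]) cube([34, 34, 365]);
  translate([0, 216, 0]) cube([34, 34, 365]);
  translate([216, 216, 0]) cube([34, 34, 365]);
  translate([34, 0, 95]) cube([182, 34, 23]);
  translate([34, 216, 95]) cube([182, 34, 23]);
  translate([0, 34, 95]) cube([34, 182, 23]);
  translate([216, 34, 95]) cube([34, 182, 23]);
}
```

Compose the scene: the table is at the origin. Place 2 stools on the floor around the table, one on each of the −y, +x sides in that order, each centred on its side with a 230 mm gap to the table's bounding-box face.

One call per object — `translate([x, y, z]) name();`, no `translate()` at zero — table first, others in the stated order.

table();
translate([411, -480, 0]) stool();
translate([1302, 250, 0]) stool();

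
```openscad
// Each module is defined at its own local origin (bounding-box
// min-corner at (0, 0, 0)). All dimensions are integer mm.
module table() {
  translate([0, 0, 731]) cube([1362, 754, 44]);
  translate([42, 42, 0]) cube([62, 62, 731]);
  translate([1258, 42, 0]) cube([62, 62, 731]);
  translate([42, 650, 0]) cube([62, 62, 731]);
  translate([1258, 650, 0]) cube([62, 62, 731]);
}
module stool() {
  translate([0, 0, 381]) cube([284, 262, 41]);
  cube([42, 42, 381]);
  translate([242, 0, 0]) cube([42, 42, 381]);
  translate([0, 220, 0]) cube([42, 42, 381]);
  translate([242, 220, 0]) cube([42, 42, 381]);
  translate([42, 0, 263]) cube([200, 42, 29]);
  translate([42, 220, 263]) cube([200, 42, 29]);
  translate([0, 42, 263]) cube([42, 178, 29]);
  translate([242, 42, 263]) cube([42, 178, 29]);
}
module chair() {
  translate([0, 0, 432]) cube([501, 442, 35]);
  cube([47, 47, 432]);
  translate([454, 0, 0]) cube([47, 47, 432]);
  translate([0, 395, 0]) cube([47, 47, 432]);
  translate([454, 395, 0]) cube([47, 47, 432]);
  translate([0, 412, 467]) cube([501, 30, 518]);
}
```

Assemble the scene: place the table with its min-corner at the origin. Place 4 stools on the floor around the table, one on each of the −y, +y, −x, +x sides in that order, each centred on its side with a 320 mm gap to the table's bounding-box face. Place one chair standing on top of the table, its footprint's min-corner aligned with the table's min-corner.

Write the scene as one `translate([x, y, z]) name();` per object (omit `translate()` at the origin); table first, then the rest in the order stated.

table();
translate([539, -582, 0]) stool();
translate([539, 1074, 0]) stool();
translate([-604, 246, 0]) stool();
translate([1682, 246, 0]) stool();
translate([0, 0, 775]) chair();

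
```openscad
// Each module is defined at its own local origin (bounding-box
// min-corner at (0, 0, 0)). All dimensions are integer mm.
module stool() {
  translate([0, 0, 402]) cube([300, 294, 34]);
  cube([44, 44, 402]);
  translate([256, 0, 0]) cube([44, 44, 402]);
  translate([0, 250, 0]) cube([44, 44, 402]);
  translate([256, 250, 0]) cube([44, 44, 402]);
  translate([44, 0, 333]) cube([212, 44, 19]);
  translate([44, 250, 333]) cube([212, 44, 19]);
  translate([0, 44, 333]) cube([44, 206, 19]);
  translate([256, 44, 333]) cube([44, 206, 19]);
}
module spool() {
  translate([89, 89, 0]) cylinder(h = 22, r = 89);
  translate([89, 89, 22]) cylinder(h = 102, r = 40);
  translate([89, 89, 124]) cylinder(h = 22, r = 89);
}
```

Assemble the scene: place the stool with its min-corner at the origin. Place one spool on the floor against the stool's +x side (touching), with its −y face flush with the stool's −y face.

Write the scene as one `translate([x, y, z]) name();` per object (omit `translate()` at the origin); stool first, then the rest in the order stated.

stool();
translate([300, 0, 0]) spool();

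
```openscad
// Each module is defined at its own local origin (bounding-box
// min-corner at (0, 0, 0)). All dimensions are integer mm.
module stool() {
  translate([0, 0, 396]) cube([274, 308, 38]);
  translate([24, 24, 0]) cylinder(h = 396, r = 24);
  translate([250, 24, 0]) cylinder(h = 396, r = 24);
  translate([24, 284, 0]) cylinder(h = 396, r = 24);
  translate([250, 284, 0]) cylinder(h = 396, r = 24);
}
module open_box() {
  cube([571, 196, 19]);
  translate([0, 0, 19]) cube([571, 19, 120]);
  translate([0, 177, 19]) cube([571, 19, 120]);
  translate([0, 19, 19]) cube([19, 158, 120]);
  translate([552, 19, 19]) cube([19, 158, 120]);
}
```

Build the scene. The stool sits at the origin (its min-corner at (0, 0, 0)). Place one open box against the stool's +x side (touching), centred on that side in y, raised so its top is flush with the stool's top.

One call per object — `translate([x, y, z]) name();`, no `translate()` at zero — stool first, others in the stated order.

stool();
translate([274, 56, 295]) open_box();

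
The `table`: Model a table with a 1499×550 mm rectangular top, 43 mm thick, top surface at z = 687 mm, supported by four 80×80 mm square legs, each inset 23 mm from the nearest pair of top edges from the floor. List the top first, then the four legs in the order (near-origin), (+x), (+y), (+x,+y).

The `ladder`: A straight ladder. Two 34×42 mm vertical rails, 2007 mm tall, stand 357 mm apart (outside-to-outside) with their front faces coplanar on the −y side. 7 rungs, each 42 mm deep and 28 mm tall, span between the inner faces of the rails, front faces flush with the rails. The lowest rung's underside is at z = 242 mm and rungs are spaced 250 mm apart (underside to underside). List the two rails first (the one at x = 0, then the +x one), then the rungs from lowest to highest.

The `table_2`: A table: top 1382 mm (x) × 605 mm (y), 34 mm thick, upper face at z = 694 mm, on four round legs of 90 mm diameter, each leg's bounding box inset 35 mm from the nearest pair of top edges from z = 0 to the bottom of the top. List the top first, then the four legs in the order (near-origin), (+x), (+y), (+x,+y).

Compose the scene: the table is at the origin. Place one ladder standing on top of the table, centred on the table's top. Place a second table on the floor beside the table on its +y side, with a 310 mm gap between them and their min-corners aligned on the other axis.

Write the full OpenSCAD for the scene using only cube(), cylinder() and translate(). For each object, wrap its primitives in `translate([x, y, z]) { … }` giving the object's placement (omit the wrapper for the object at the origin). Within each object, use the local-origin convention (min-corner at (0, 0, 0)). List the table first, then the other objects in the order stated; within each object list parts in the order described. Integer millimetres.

translate([0, 0, 644]) cube([1499, 550, 43]);
translate([23, 23, 0]) cube([80, 80, 644]);
translate([1396, 23, 0]) cube([80, 80, 644]);
translate([23, 447, 0]) cube([80, 80, 644]);
translate([1396, 447, 0]) cube([80, 80, 644]);
translate([571, 254, 687]) {
  cube([34, 42, 2007]);
  translate([323, 0, 0]) cube([34, 42, 2007]);
  translate([34, 0, 242]) cube([289, 42, 28]);
  translate([34, 0, 492]) cube([289, 42, 28]);
  translate([34, 0, 742]) cube([289, 42, 28]);
  translate([34, 0, 992]) cube([289, 42, 28]);
  translate([34, 0, 1242]) cube([289, 42, 28]);
  translate([34, 0, 1492]) cube([289, 42, 28]);
  translate([34, 0, 1742]) cube([289, 42, 28]);
}
translate([0, 860, 0]) {
  translate([0, 0, 660]) cube([1382, 605, 34]);
  translate([80, 80, 0]) cylinder(h = 660, r = 45);
  translate([1302, 80, 0]) cylinder(h = 660, r = 45);
  translate([80, 525, 0]) cylinder(h = 660, r = 45);
  translate([1302, 525, 0]) cylinder(h = 660, r = 45);
}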